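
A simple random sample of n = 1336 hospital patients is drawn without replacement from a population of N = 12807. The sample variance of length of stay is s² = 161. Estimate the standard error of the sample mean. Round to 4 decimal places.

Under SRS without replacement, Var(ȳ) = (1 − f)·s²/n with f = n/N = 1336/12807 = 0.10431795.
Var(ȳ) = (1 − 0.10431795)·161/1336 = 0.89568205·0.12050898 = 0.10793773.
SE(ȳ) = √(0.10793773) = 0.3285.

0.3285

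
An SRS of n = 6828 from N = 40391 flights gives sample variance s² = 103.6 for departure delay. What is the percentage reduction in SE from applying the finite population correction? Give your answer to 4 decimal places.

8.8434

f = n/N = 6828/40391 = 0.16904756.
SE_no-fpc = √(s²/n) = 0.12317799; SE_fpc = √((1−f)s²/n) = 0.11228486.
Ratio = √(1−f) = 0.91156593. Reduction = 100·(1 − 0.91156593) = 8.8434%.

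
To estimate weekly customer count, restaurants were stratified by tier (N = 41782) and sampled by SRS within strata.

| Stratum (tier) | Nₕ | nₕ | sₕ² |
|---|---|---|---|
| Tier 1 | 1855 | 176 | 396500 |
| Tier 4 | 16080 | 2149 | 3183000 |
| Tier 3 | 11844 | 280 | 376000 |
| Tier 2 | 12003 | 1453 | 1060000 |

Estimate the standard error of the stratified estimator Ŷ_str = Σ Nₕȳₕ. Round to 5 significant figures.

Var(Ŷ_str) = Σₕ Nₕ²(1 − fₕ)sₕ²/nₕ.
Tier 1: 1855²·(1 − 176/1855)·396500/176 = 7.0165744 × 10^9.
Tier 4: 16080²·(1 − 2149/16080)·3183000/2149 = 3.3179402 × 10^11.
Tier 3: 11844²·(1 − 280/11844)·376000/280 = 1.8392311 × 10^11.
Tier 2: 12003²·(1 − 1453/12003)·1060000/1453 = 9.238097 × 10^10.
Sum = 6.1511467 × 10^11.
SE = √(6.1511467 × 10^11) = 784290.

784290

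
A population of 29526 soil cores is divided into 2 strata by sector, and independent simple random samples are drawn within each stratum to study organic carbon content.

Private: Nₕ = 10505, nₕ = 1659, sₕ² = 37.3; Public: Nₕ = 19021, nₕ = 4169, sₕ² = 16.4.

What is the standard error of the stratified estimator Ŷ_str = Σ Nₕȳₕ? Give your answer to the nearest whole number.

Var(Ŷ_str) = Σₕ Nₕ²(1 − fₕ)sₕ²/nₕ.
Private: 10505²·(1 − 1659/10505)·37.3/1659 = 2.0893223 × 10^6.
Public: 19021²·(1 − 4169/19021)·16.4/4169 = 1.1112972 × 10^6.
Sum = 3.2006195 × 10^6.
SE = √(3.2006195 × 10^6) = 1789.

1789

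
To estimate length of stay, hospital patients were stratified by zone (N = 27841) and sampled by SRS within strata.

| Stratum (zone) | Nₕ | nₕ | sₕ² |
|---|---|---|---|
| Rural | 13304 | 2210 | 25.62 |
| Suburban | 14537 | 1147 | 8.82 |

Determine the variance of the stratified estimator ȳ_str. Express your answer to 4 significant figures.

Var(ȳ_str) = Σₕ Wₕ²(1 − fₕ)sₕ²/nₕ with Wₕ = Nₕ/N, N = 27841.
Rural: Wₕ = 0.47785640; term = 0.47785640²·(1 − 0.16611545)·25.62/2210 = 0.0022074333.
Suburban: Wₕ = 0.52214360; term = 0.52214360²·(1 − 0.07890211)·8.82/1147 = 0.0019310382.
Sum = 0.0041384715.

0.004138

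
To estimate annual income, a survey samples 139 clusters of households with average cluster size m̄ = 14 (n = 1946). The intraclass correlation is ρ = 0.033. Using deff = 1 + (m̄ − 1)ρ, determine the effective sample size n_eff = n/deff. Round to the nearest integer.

1362

deff = 1 + (14 − 1)·0.033 = 1 + 0.429 = 1.429.
n_eff = 1946 / 1.429 = 1362.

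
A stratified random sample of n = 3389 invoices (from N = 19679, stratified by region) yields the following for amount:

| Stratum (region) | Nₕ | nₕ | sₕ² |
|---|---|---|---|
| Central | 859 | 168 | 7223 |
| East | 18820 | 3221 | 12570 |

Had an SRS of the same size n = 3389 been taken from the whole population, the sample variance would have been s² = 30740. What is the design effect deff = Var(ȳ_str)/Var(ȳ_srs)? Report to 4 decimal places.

0.4028

Var(ȳ_str) = Σ Wₕ²(1−fₕ)sₕ²/nₕ with Wₕ = Nₕ/19679:
  Central: (859/19679)²·(1−168/859)·7223/168 = 0.065898191
  East: (18820/19679)²·(1−3221/18820)·12570/3221 = 2.9583863
  → Var(ȳ_str) = 3.0242845.
Var(ȳ_srs) = (1 − 3389/19679)·30740/3389 = 7.508451.
deff = 3.0242845 / 7.508451 = 0.4028.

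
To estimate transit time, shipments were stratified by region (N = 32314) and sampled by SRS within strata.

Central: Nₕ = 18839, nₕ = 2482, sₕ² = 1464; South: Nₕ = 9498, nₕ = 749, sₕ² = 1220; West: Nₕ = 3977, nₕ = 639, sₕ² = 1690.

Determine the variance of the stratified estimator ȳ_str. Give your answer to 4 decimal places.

0.3373

Var(ȳ_str) = Σₕ Wₕ²(1 − fₕ)sₕ²/nₕ with Wₕ = Nₕ/N, N = 32314.
Central: Wₕ = 0.58299808; term = 0.58299808²·(1 − 0.13174797)·1464/2482 = 0.17406817.
South: Wₕ = 0.29392833; term = 0.29392833²·(1 − 0.07885871)·1220/749 = 0.12962452.
West: Wₕ = 0.12307359; term = 0.12307359²·(1 − 0.16067387)·1690/639 = 0.033623764.
Sum = 0.33731645.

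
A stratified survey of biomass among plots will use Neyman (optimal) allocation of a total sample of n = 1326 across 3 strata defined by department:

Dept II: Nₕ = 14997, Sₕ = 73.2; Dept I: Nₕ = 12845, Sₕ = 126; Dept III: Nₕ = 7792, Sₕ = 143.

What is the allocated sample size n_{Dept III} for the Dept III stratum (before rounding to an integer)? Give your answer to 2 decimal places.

Neyman allocation: nₕ = n·NₕSₕ / Σⱼ NⱼSⱼ.
Σ NⱼSⱼ = 14997·73.2 + 12845·126 + 7792·143 = 3.8305064 × 10^6.
n_{Dept III} = 1326·7792·143 / (3.8305064 × 10^6) = 385.72.

385.72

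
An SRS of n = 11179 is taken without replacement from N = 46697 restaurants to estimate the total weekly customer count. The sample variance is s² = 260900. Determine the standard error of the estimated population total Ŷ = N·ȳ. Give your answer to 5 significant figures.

196750

Var(Ŷ) = N²·Var(ȳ) = N²·(1 − n/N)·s²/n.
f = 11179/46697 = 0.23939439; Var(ȳ) = 0.76060561·260900/11179 = 17.75132.
Var(Ŷ) = 46697² · 17.75132 = 3.8708703 × 10^10.
SE(Ŷ) = √(3.8708703 × 10^10) = 196750.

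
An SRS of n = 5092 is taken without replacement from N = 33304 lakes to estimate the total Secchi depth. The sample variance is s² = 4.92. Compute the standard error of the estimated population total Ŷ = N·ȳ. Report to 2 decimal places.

Var(Ŷ) = N²·Var(ȳ) = N²·(1 − n/N)·s²/n.
f = 5092/33304 = 0.15289455; Var(ȳ) = 0.84710545·4.92/5092 = 8.1849152 × 10^-4.
Var(Ŷ) = 33304² · (8.1849152 × 10^-4) = 907835.12.
SE(Ŷ) = √(907835.12) = 952.80.

952.80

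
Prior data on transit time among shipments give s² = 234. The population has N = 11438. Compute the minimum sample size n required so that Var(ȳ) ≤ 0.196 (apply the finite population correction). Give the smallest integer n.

Without fpc, n₀ = s²/D = 234/0.196 = 1193.8776.
With fpc, (1 − n/N)·s²/n ≤ D requires n ≥ n₀/(1 + n₀/N) = 1193.8776/(1 + 1193.8776/11438) = 1081.0406.
Rounding up, n = 1082.

1082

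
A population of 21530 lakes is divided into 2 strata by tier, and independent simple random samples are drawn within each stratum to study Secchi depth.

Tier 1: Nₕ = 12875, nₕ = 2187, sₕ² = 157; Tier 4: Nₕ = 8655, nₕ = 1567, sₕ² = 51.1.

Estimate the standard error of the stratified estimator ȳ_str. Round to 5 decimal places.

0.16008

Var(ȳ_str) = Σₕ Wₕ²(1 − fₕ)sₕ²/nₕ with Wₕ = Nₕ/N, N = 21530.
Tier 1: Wₕ = 0.59800279; term = 0.59800279²·(1 − 0.16986408)·157/2187 = 0.021311131.
Tier 4: Wₕ = 0.40199721; term = 0.40199721²·(1 − 0.18105142)·51.1/1567 = 0.0043157336.
Sum = 0.025626865.
SE = √(0.025626865) = 0.16008.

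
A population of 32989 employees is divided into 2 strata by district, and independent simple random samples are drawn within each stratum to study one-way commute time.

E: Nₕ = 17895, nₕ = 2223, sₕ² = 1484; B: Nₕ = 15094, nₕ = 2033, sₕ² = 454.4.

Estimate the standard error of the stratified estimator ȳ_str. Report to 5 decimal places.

0.46100

Var(ȳ_str) = Σₕ Wₕ²(1 − fₕ)sₕ²/nₕ with Wₕ = Nₕ/N, N = 32989.
E: Wₕ = 0.54245355; term = 0.54245355²·(1 − 0.12422464)·1484/2223 = 0.1720332.
B: Wₕ = 0.45754645; term = 0.45754645²·(1 − 0.13468928)·454.4/2033 = 0.040489594.
Sum = 0.21252279.
SE = √(0.21252279) = 0.46100.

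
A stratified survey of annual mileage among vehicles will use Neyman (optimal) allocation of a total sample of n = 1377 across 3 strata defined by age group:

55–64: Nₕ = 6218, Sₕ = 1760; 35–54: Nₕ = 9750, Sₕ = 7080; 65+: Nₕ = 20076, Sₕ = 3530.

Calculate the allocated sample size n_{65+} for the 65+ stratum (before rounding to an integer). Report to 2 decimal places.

Neyman allocation: nₕ = n·NₕSₕ / Σⱼ NⱼSⱼ.
Σ NⱼSⱼ = 6218·1760 + 9750·7080 + 20076·3530 = 1.5084196 × 10^8.
n_{65+} = 1377·20076·3530 / (1.5084196 × 10^8) = 646.94.

646.94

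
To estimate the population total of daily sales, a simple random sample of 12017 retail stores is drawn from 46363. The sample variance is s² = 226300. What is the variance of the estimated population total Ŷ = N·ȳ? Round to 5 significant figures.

2.9987 × 10^10

Var(Ŷ) = N²·Var(ȳ) = N²·(1 − n/N)·s²/n.
f = 12017/46363 = 0.25919375; Var(ȳ) = 0.74080625·226300/12017 = 13.950608.
Var(Ŷ) = 46363² · 13.950608 = 2.9987219 × 10^10.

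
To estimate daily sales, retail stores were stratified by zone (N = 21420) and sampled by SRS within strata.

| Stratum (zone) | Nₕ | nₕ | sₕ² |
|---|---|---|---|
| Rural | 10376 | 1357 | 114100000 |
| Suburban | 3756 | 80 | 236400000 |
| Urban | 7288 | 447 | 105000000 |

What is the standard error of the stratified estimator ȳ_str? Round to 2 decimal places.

Var(ȳ_str) = Σₕ Wₕ²(1 − fₕ)sₕ²/nₕ with Wₕ = Nₕ/N, N = 21420.
Rural: Wₕ = 0.48440710; term = 0.48440710²·(1 − 0.13078258)·114100000/1357 = 17149.648.
Suburban: Wₕ = 0.17535014; term = 0.17535014²·(1 − 0.02129925)·236400000/80 = 88924.133.
Urban: Wₕ = 0.34024276; term = 0.34024276²·(1 − 0.06133370)·105000000/447 = 25525.297.
Sum = 131599.08.
SE = √(131599.08) = 362.77.

362.77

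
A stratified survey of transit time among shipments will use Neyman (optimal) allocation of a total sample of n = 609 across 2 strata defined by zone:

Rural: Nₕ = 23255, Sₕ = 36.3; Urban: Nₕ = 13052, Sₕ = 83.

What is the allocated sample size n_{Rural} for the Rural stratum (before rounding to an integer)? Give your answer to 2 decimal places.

266.72

Neyman allocation: nₕ = n·NₕSₕ / Σⱼ NⱼSⱼ.
Σ NⱼSⱼ = 23255·36.3 + 13052·83 = 1.9274725 × 10^6.
n_{Rural} = 609·23255·36.3 / (1.9274725 × 10^6) = 266.72.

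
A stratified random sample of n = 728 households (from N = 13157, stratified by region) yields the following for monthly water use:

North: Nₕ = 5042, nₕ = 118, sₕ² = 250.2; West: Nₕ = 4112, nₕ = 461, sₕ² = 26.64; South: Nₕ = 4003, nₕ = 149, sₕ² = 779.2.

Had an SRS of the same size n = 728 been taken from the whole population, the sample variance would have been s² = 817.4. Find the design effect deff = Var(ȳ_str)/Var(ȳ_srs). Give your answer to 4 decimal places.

0.7308

Var(ȳ_str) = Σ Wₕ²(1−fₕ)sₕ²/nₕ with Wₕ = Nₕ/13157:
  North: (5042/13157)²·(1−118/5042)·250.2/118 = 0.30409721
  West: (4112/13157)²·(1−461/4112)·26.64/461 = 0.0050116933
  South: (4003/13157)²·(1−149/4003)·779.2/149 = 0.46606472
  → Var(ȳ_str) = 0.77517362.
Var(ȳ_srs) = (1 − 728/13157)·817.4/728 = 1.0606756.
deff = 0.77517362 / 1.0606756 = 0.7308.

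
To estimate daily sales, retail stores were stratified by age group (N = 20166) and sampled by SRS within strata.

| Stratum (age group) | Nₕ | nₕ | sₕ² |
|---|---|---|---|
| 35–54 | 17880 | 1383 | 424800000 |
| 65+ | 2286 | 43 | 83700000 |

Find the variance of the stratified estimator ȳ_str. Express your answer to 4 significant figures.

247300

Var(ȳ_str) = Σₕ Wₕ²(1 − fₕ)sₕ²/nₕ with Wₕ = Nₕ/N, N = 20166.
35–54: Wₕ = 0.88664088; term = 0.88664088²·(1 − 0.07734899)·424800000/1383 = 222789.79.
65+: Wₕ = 0.11335912; term = 0.11335912²·(1 − 0.01881015)·83700000/43 = 24542.736.
Sum = 247332.53.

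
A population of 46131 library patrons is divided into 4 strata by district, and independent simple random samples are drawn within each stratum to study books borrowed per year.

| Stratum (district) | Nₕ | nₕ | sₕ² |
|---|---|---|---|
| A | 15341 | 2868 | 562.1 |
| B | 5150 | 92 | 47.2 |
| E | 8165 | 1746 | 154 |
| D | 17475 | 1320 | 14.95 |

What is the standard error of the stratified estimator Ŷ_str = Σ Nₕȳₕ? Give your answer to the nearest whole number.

Var(Ŷ_str) = Σₕ Nₕ²(1 − fₕ)sₕ²/nₕ.
A: 15341²·(1 − 2868/15341)·562.1/2868 = 3.7502397 × 10^7.
B: 5150²·(1 − 92/5150)·47.2/92 = 1.3364116 × 10^7.
E: 8165²·(1 − 1746/8165)·154/1746 = 4.6227462 × 10^6.
D: 17475²·(1 − 1320/17475)·14.95/1320 = 3.197359 × 10^6.
Sum = 5.8686618 × 10^7.
SE = √(5.8686618 × 10^7) = 7661.

7661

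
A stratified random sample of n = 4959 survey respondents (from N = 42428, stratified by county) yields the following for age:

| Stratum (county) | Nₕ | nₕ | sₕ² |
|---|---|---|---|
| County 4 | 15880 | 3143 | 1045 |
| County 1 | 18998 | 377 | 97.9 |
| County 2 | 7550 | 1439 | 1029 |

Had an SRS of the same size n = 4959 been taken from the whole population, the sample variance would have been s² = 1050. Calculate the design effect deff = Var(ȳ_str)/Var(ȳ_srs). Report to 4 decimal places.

Var(ȳ_str) = Σ Wₕ²(1−fₕ)sₕ²/nₕ with Wₕ = Nₕ/42428:
  County 4: (15880/42428)²·(1−3143/15880)·1045/3143 = 0.03735807
  County 1: (18998/42428)²·(1−377/18998)·97.9/377 = 0.051032531
  County 2: (7550/42428)²·(1−1439/7550)·1029/1439 = 0.018327731
  → Var(ȳ_str) = 0.10671833.
Var(ȳ_srs) = (1 − 4959/42428)·1050/4959 = 0.18698843.
deff = 0.10671833 / 0.18698843 = 0.5707.

0.5707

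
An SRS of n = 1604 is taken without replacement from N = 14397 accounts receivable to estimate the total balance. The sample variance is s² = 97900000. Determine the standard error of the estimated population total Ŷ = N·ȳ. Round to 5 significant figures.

3.3528 × 10^6

Var(Ŷ) = N²·Var(ȳ) = N²·(1 − n/N)·s²/n.
f = 1604/14397 = 0.11141210; Var(ȳ) = 0.88858790·97900000/1604 = 54234.885.
Var(Ŷ) = 14397² · 54234.885 = 1.124146 × 10^13.
SE(Ŷ) = √(1.124146 × 10^13) = 3.3528 × 10^6.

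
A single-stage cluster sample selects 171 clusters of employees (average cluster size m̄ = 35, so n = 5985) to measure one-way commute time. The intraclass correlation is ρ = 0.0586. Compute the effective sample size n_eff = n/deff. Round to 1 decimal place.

2000.1

deff = 1 + (35 − 1)·0.0586 = 1 + 1.9924 = 2.9924.
n_eff = 5985 / 2.9924 = 2000.1.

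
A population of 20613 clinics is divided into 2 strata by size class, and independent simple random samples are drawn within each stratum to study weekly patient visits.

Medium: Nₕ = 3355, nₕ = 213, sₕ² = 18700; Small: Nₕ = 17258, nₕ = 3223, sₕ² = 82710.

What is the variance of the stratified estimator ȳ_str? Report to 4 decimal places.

Var(ȳ_str) = Σₕ Wₕ²(1 − fₕ)sₕ²/nₕ with Wₕ = Nₕ/N, N = 20613.
Medium: Wₕ = 0.16276136; term = 0.16276136²·(1 − 0.06348733)·18700/213 = 2.1781024.
Small: Wₕ = 0.83723864; term = 0.83723864²·(1 − 0.18675397)·82710/3223 = 14.62912.
Sum = 16.807222.

16.8072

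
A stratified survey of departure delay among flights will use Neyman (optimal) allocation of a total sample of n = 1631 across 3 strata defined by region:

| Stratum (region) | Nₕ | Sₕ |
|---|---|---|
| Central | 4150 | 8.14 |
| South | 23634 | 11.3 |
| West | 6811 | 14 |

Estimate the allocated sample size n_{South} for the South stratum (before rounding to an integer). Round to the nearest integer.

Neyman allocation: nₕ = n·NₕSₕ / Σⱼ NⱼSⱼ.
Σ NⱼSⱼ = 4150·8.14 + 23634·11.3 + 6811·14 = 396199.2.
n_{South} = 1631·23634·11.3 / 396199.2 = 1099.

1099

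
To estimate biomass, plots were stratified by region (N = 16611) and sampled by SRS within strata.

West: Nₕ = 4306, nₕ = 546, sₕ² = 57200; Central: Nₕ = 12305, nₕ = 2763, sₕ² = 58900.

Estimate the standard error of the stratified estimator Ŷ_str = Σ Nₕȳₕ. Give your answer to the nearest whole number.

Var(Ŷ_str) = Σₕ Nₕ²(1 − fₕ)sₕ²/nₕ.
West: 4306²·(1 − 546/4306)·57200/546 = 1.6961539 × 10^9.
Central: 12305²·(1 − 2763/12305)·58900/2763 = 2.5029688 × 10^9.
Sum = 4.1991227 × 10^9.
SE = √(4.1991227 × 10^9) = 64801.

64801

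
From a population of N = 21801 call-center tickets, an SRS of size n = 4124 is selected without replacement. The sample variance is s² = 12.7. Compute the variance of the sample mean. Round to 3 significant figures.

0.00250

Under SRS without replacement, Var(ȳ) = (1 − f)·s²/n with f = n/N = 4124/21801 = 0.18916563.
Var(ȳ) = (1 − 0.18916563)·12.7/4124 = 0.81083437·0.0030795344 = 0.0024969923.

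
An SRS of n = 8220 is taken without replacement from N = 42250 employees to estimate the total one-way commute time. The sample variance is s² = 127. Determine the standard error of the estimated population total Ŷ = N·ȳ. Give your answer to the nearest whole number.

Var(Ŷ) = N²·Var(ȳ) = N²·(1 − n/N)·s²/n.
f = 8220/42250 = 0.19455621; Var(ȳ) = 0.80544379·127/8220 = 0.012444204.
Var(Ŷ) = 42250² · 0.012444204 = 2.2213682 × 10^7.
SE(Ŷ) = √(2.2213682 × 10^7) = 4713.

4713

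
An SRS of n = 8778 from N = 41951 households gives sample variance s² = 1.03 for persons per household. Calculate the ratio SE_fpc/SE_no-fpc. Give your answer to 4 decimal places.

f = n/N = 8778/41951 = 0.20924412.
SE_no-fpc = √(s²/n) = 0.010832304; SE_fpc = √((1−f)s²/n) = 0.009632567.
Ratio = √(1−f) = 0.88924456.

0.8892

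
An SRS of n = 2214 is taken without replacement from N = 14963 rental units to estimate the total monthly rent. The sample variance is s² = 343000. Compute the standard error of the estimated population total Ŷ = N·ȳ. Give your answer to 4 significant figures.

171900

Var(Ŷ) = N²·Var(ȳ) = N²·(1 − n/N)·s²/n.
f = 2214/14963 = 0.14796498; Var(ȳ) = 0.85203502·343000/2214 = 132.00001.
Var(Ŷ) = 14963² · 132.00001 = 2.9553663 × 10^10.
SE(Ŷ) = √(2.9553663 × 10^10) = 171900.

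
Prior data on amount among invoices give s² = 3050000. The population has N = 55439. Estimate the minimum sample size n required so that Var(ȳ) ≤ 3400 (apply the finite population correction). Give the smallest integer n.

Without fpc, n₀ = s²/D = 3050000/3400 = 897.0588.
With fpc, (1 − n/N)·s²/n ≤ D requires n ≥ n₀/(1 + n₀/N) = 897.0588/(1 + 897.0588/55439) = 882.7746.
Rounding up, n = 883.

883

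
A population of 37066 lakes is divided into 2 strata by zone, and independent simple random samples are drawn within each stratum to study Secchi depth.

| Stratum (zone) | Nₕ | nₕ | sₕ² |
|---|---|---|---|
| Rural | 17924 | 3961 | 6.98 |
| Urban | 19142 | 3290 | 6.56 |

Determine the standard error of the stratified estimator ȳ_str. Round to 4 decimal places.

0.0276

Var(ȳ_str) = Σₕ Wₕ²(1 − fₕ)sₕ²/nₕ with Wₕ = Nₕ/N, N = 37066.
Rural: Wₕ = 0.48356985; term = 0.48356985²·(1 − 0.22098862)·6.98/3961 = 3.2100575 × 10^-4.
Urban: Wₕ = 0.51643015; term = 0.51643015²·(1 − 0.17187337)·6.56/3290 = 4.4038029 × 10^-4.
Sum = 7.6138604 × 10^-4.
SE = √(7.6138604 × 10^-4) = 0.0276.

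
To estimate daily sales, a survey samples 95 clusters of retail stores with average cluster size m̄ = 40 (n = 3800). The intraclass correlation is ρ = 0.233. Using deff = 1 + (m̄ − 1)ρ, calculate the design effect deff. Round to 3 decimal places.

deff = 1 + (40 − 1)·0.233 = 1 + 9.087 = 10.087.

10.087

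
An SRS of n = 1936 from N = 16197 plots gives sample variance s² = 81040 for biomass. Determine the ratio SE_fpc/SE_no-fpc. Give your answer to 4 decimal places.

f = n/N = 1936/16197 = 0.11952831.
SE_no-fpc = √(s²/n) = 6.4698921; SE_fpc = √((1−f)s²/n) = 6.0709232.
Ratio = √(1−f) = 0.93833453.

0.9383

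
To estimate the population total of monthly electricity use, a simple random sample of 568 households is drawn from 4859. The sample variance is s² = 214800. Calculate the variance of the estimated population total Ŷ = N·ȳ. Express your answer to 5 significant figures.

7.8848 × 10^9

Var(Ŷ) = N²·Var(ȳ) = N²·(1 − n/N)·s²/n.
f = 568/4859 = 0.11689648; Var(ȳ) = 0.88310352·214800/568 = 333.96239.
Var(Ŷ) = 4859² · 333.96239 = 7.8848123 × 10^9.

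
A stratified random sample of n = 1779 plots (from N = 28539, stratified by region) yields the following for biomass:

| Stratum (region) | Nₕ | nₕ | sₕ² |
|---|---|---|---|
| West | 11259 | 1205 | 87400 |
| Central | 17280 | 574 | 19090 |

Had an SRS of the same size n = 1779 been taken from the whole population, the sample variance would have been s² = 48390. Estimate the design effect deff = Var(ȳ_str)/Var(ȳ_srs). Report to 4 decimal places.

Var(ȳ_str) = Σ Wₕ²(1−fₕ)sₕ²/nₕ with Wₕ = Nₕ/28539:
  West: (11259/28539)²·(1−1205/11259)·87400/1205 = 10.080581
  Central: (17280/28539)²·(1−574/17280)·19090/574 = 11.7878
  → Var(ȳ_str) = 21.868381.
Var(ȳ_srs) = (1 − 1779/28539)·48390/1779 = 25.5051.
deff = 21.868381 / 25.5051 = 0.8574.

0.8574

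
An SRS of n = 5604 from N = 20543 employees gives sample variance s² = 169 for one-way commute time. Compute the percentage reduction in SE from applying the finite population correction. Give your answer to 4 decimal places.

f = n/N = 5604/20543 = 0.27279365.
SE_no-fpc = √(s²/n) = 0.1736578; SE_fpc = √((1−f)s²/n) = 0.14808911.
Ratio = √(1−f) = 0.85276395. Reduction = 100·(1 − 0.85276395) = 14.7236%.

14.7236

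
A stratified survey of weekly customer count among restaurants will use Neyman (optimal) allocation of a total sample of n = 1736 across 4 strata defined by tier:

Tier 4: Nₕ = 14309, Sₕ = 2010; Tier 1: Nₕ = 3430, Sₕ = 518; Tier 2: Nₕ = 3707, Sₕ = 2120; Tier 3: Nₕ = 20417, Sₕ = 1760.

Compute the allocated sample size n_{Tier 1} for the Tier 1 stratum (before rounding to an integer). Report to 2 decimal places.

41.50

Neyman allocation: nₕ = n·NₕSₕ / Σⱼ NⱼSⱼ.
Σ NⱼSⱼ = 14309·2010 + 3430·518 + 3707·2120 + 20417·1760 = 7.433059 × 10^7.
n_{Tier 1} = 1736·3430·518 / (7.433059 × 10^7) = 41.50.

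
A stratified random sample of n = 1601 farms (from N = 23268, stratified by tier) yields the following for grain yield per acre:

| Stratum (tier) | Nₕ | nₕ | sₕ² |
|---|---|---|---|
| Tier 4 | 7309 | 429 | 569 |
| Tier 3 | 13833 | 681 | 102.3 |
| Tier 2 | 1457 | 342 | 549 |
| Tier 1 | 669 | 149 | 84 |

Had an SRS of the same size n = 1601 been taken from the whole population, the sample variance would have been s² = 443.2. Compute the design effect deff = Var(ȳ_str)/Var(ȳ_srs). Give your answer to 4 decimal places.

Var(ȳ_str) = Σ Wₕ²(1−fₕ)sₕ²/nₕ with Wₕ = Nₕ/23268:
  Tier 4: (7309/23268)²·(1−429/7309)·569/429 = 0.12319222
  Tier 3: (13833/23268)²·(1−681/13833)·102.3/681 = 0.050479912
  Tier 2: (1457/23268)²·(1−342/1457)·549/342 = 0.0048168436
  Tier 1: (669/23268)²·(1−149/669)·84/149 = 3.6224664 × 10^-4
  → Var(ȳ_str) = 0.17885122.
Var(ȳ_srs) = (1 − 1601/23268)·443.2/1601 = 0.25777936.
deff = 0.17885122 / 0.25777936 = 0.6938.

0.6938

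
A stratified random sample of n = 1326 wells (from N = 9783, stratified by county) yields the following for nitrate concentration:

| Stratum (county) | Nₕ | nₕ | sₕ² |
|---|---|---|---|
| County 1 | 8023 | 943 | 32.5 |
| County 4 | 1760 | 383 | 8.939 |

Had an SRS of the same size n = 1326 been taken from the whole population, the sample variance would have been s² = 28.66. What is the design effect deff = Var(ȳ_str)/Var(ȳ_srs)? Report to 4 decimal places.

1.1264

Var(ȳ_str) = Σ Wₕ²(1−fₕ)sₕ²/nₕ with Wₕ = Nₕ/9783:
  County 1: (8023/9783)²·(1−943/8023)·32.5/943 = 0.020454912
  County 4: (1760/9783)²·(1−383/1760)·8.939/383 = 5.9100705 × 10^-4
  → Var(ȳ_str) = 0.021045919.
Var(ȳ_srs) = (1 − 1326/9783)·28.66/1326 = 0.018684305.
deff = 0.021045919 / 0.018684305 = 1.1264.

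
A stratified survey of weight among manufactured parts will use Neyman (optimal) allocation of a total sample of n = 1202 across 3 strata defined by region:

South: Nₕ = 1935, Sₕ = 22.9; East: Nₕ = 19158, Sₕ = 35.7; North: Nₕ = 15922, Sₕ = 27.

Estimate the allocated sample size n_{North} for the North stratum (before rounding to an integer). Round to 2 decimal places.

Neyman allocation: nₕ = n·NₕSₕ / Σⱼ NⱼSⱼ.
Σ NⱼSⱼ = 1935·22.9 + 19158·35.7 + 15922·27 = 1.1581461 × 10^6.
n_{North} = 1202·15922·27 / (1.1581461 × 10^6) = 446.17.

446.17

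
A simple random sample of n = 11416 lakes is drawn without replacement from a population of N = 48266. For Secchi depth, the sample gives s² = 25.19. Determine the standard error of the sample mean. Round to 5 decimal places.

0.04104

Under SRS without replacement, Var(ȳ) = (1 − f)·s²/n with f = n/N = 11416/48266 = 0.23652260.
Var(ȳ) = (1 − 0.23652260)·25.19/11416 = 0.76347740·0.0022065522 = 0.0016846527.
SE(ȳ) = √(0.0016846527) = 0.04104.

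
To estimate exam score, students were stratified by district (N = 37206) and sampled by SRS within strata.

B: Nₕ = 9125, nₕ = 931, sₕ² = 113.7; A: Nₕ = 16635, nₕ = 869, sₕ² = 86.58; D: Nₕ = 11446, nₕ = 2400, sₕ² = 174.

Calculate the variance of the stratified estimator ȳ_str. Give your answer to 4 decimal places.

0.0309

Var(ȳ_str) = Σₕ Wₕ²(1 − fₕ)sₕ²/nₕ with Wₕ = Nₕ/N, N = 37206.
B: Wₕ = 0.24525614; term = 0.24525614²·(1 − 0.10202740)·113.7/931 = 0.0065965013.
A: Wₕ = 0.44710531; term = 0.44710531²·(1 − 0.05223925)·86.58/869 = 0.018876269.
D: Wₕ = 0.30763855; term = 0.30763855²·(1 − 0.20968024)·174/2400 = 0.0054227848.
Sum = 0.030895555.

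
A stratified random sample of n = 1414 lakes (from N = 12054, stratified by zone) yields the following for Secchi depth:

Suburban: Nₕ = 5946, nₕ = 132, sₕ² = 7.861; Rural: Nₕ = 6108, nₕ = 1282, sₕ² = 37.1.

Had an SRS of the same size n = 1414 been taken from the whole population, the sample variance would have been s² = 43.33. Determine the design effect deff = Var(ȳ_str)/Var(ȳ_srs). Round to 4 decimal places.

Var(ȳ_str) = Σ Wₕ²(1−fₕ)sₕ²/nₕ with Wₕ = Nₕ/12054:
  Suburban: (5946/12054)²·(1−132/5946)·7.861/132 = 0.014169073
  Rural: (6108/12054)²·(1−1282/6108)·37.1/1282 = 0.0058709699
  → Var(ȳ_str) = 0.020040043.
Var(ȳ_srs) = (1 − 1414/12054)·43.33/1414 = 0.027048907.
deff = 0.020040043 / 0.027048907 = 0.7409.

0.7409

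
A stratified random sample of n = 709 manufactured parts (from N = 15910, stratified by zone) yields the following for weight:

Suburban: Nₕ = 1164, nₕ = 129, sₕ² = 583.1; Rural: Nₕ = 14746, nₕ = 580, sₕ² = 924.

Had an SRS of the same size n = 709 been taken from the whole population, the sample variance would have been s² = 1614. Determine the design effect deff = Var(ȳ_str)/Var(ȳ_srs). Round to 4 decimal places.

0.6143

Var(ȳ_str) = Σ Wₕ²(1−fₕ)sₕ²/nₕ with Wₕ = Nₕ/15910:
  Suburban: (1164/15910)²·(1−129/1164)·583.1/129 = 0.021513264
  Rural: (14746/15910)²·(1−580/14746)·924/580 = 1.3146952
  → Var(ȳ_str) = 1.3362085.
Var(ȳ_srs) = (1 − 709/15910)·1614/709 = 2.1750001.
deff = 1.3362085 / 2.1750001 = 0.6143.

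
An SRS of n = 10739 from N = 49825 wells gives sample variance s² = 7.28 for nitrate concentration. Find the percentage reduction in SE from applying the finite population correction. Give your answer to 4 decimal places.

11.4299

f = n/N = 10739/49825 = 0.21553437.
SE_no-fpc = √(s²/n) = 0.02603657; SE_fpc = √((1−f)s²/n) = 0.023060607.
Ratio = √(1−f) = 0.88570064. Reduction = 100·(1 − 0.88570064) = 11.4299%.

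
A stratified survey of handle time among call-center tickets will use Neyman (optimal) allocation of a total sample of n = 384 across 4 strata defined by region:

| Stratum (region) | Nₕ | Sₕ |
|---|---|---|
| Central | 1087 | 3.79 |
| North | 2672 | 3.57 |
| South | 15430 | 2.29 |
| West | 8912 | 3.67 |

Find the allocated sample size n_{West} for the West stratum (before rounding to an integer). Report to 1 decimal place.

Neyman allocation: nₕ = n·NₕSₕ / Σⱼ NⱼSⱼ.
Σ NⱼSⱼ = 1087·3.79 + 2672·3.57 + 15430·2.29 + 8912·3.67 = 81700.51.
n_{West} = 384·8912·3.67 / 81700.51 = 153.7.

153.7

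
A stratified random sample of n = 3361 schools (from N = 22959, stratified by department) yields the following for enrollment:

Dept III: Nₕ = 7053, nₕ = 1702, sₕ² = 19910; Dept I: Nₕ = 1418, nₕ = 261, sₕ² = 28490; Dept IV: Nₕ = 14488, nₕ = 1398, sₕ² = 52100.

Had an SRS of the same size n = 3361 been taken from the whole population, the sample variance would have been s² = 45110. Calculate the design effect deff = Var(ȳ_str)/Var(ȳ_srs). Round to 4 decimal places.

Var(ȳ_str) = Σ Wₕ²(1−fₕ)sₕ²/nₕ with Wₕ = Nₕ/22959:
  Dept III: (7053/22959)²·(1−1702/7053)·19910/1702 = 0.83755744
  Dept I: (1418/22959)²·(1−261/1418)·28490/261 = 0.33974697
  Dept IV: (14488/22959)²·(1−1398/14488)·52100/1398 = 13.408269
  → Var(ȳ_str) = 14.585573.
Var(ȳ_srs) = (1 − 3361/22959)·45110/3361 = 11.456794.
deff = 14.585573 / 11.456794 = 1.2731.

1.2731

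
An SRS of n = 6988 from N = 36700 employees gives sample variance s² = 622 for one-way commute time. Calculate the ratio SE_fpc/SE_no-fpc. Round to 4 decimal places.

f = n/N = 6988/36700 = 0.19040872.
SE_no-fpc = √(s²/n) = 0.29834499; SE_fpc = √((1−f)s²/n) = 0.26844274.
Ratio = √(1−f) = 0.89977291.

0.8998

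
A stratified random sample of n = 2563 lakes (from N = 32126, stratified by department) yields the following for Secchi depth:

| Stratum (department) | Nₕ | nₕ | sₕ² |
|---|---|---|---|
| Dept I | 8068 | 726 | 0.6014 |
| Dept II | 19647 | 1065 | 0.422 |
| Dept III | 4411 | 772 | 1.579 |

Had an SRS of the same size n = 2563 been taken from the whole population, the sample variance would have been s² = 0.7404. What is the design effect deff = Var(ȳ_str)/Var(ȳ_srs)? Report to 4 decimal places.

Var(ȳ_str) = Σ Wₕ²(1−fₕ)sₕ²/nₕ with Wₕ = Nₕ/32126:
  Dept I: (8068/32126)²·(1−726/8068)·0.6014/726 = 4.7543786 × 10^-5
  Dept II: (19647/32126)²·(1−1065/19647)·0.422/1065 = 1.4016457 × 10^-4
  Dept III: (4411/32126)²·(1−772/4411)·1.579/772 = 3.181051 × 10^-5
  → Var(ȳ_str) = 2.1951887 × 10^-4.
Var(ȳ_srs) = (1 − 2563/32126)·0.7404/2563 = 2.6583347 × 10^-4.
deff = (2.1951887 × 10^-4) / (2.6583347 × 10^-4) = 0.8258.

0.8258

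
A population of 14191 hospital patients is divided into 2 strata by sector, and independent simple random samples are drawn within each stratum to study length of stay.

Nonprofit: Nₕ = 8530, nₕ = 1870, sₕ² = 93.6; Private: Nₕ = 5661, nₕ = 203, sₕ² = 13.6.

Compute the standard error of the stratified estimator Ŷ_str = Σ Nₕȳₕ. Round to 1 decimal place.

2216.6

Var(Ŷ_str) = Σₕ Nₕ²(1 − fₕ)sₕ²/nₕ.
Nonprofit: 8530²·(1 − 1870/8530)·93.6/1870 = 2.843528 × 10^6.
Private: 5661²·(1 − 203/5661)·13.6/203 = 2.0699962 × 10^6.
Sum = 4.9135242 × 10^6.
SE = √(4.9135242 × 10^6) = 2216.6.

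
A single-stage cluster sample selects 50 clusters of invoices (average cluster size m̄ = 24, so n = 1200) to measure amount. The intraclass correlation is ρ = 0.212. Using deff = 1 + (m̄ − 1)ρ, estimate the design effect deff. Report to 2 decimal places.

5.88

deff = 1 + (24 − 1)·0.212 = 1 + 4.876 = 5.876.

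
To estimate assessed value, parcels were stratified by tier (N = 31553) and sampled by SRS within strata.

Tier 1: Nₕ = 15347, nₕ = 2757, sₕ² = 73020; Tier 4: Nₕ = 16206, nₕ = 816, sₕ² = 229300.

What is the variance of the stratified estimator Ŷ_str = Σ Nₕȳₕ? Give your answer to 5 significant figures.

Var(Ŷ_str) = Σₕ Nₕ²(1 − fₕ)sₕ²/nₕ.
Tier 1: 15347²·(1 − 2757/15347)·73020/2757 = 5.117458 × 10^9.
Tier 4: 16206²·(1 − 816/16206)·229300/816 = 7.0085528 × 10^10.
Sum = 7.5202986 × 10^10.

7.5203 × 10^10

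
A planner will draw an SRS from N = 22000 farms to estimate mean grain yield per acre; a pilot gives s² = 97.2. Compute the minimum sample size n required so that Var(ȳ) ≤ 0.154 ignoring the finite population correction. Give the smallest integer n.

632

Without fpc, n₀ = s²/D = 97.2/0.154 = 631.1688.
Rounding up, n = 632.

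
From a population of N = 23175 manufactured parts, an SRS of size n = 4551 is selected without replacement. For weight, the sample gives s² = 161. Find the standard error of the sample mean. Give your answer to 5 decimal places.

Under SRS without replacement, Var(ȳ) = (1 − f)·s²/n with f = n/N = 4551/23175 = 0.19637540.
Var(ȳ) = (1 − 0.19637540)·161/4551 = 0.80362460·0.03537684 = 0.028429699.
SE(ȳ) = √(0.028429699) = 0.16861.

0.16861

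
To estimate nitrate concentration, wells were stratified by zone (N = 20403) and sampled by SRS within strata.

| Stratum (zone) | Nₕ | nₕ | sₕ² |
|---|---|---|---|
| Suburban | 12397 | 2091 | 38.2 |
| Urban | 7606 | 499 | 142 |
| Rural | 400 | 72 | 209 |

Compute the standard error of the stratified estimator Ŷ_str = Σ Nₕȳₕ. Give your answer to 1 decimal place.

4254.1

Var(Ŷ_str) = Σₕ Nₕ²(1 − fₕ)sₕ²/nₕ.
Suburban: 12397²·(1 − 2091/12397)·38.2/2091 = 2.3340818 × 10^6.
Urban: 7606²·(1 − 499/7606)·142/499 = 1.5382624 × 10^7.
Rural: 400²·(1 − 72/400)·209/72 = 380844.44.
Sum = 1.809755 × 10^7.
SE = √(1.809755 × 10^7) = 4254.1.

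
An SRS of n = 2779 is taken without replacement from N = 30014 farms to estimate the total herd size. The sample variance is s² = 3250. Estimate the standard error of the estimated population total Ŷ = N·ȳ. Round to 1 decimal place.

Var(Ŷ) = N²·Var(ȳ) = N²·(1 − n/N)·s²/n.
f = 2779/30014 = 0.09259012; Var(ȳ) = 0.90740988·3250/2779 = 1.0612026.
Var(Ŷ) = 30014² · 1.0612026 = 9.5597396 × 10^8.
SE(Ŷ) = √(9.5597396 × 10^8) = 30918.8.

30918.8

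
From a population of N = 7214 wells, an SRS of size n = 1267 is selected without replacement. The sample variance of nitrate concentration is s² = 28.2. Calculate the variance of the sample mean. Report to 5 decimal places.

0.01835

Under SRS without replacement, Var(ȳ) = (1 − f)·s²/n with f = n/N = 1267/7214 = 0.17563072.
Var(ȳ) = (1 − 0.17563072)·28.2/1267 = 0.82436928·0.022257301 = 0.018348235.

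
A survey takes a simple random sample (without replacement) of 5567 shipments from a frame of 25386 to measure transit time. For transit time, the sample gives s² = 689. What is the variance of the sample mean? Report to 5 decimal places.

0.09662

Under SRS without replacement, Var(ȳ) = (1 − f)·s²/n with f = n/N = 5567/25386 = 0.21929410.
Var(ȳ) = (1 − 0.21929410)·689/5567 = 0.78070590·0.12376504 = 0.0966241.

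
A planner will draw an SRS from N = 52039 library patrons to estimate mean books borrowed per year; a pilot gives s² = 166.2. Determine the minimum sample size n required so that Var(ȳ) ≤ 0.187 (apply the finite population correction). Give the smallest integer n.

Without fpc, n₀ = s²/D = 166.2/0.187 = 888.7701.
With fpc, (1 − n/N)·s²/n ≤ D requires n ≥ n₀/(1 + n₀/N) = 888.7701/(1 + 888.7701/52039) = 873.8458.
Rounding up, n = 874.

874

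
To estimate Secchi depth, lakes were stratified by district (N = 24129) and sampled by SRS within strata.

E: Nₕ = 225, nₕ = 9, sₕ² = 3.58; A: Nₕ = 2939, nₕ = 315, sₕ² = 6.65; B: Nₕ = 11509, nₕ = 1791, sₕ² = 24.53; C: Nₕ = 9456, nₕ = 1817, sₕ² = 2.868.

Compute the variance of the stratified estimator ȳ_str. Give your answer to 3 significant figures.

Var(ȳ_str) = Σₕ Wₕ²(1 − fₕ)sₕ²/nₕ with Wₕ = Nₕ/N, N = 24129.
E: Wₕ = 0.00932488; term = 0.00932488²·(1 − 0.04000000)·3.58/9 = 3.3204591 × 10^-5.
A: Wₕ = 0.12180364; term = 0.12180364²·(1 − 0.10717931)·6.65/315 = 2.7963779 × 10^-4.
B: Wₕ = 0.47697791; term = 0.47697791²·(1 − 0.15561734)·24.53/1791 = 0.0026311027.
C: Wₕ = 0.39189357; term = 0.39189357²·(1 − 0.19215313)·2.868/1817 = 1.9583465 × 10^-4.
Sum = 0.0031397797.

0.00314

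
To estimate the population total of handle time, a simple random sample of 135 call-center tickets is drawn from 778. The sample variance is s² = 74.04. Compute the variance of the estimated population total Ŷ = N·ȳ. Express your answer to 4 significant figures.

274400

Var(Ŷ) = N²·Var(ȳ) = N²·(1 − n/N)·s²/n.
f = 135/778 = 0.17352185; Var(ȳ) = 0.82647815·74.04/135 = 0.45327735.
Var(Ŷ) = 778² · 0.45327735 = 274361.53.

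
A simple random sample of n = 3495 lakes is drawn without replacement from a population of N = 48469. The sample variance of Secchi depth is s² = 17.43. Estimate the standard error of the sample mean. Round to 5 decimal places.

0.06803

Under SRS without replacement, Var(ȳ) = (1 − f)·s²/n with f = n/N = 3495/48469 = 0.07210795.
Var(ȳ) = (1 − 0.07210795)·17.43/3495 = 0.92789205·0.0049871245 = 0.0046275132.
SE(ȳ) = √(0.0046275132) = 0.06803.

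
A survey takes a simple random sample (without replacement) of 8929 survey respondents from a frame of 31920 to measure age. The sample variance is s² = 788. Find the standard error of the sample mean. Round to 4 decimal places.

0.2521

Under SRS without replacement, Var(ȳ) = (1 − f)·s²/n with f = n/N = 8929/31920 = 0.27973058.
Var(ȳ) = (1 − 0.27973058)·788/8929 = 0.72026942·0.088251764 = 0.063565047.
SE(ȳ) = √(0.063565047) = 0.2521.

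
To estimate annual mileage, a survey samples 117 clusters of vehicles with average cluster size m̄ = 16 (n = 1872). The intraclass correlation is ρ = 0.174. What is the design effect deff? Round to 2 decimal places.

deff = 1 + (16 − 1)·0.174 = 1 + 2.61 = 3.61.

3.61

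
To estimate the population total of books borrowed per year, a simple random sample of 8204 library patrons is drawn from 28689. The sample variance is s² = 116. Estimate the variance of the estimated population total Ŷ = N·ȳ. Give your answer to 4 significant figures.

Var(Ŷ) = N²·Var(ȳ) = N²·(1 − n/N)·s²/n.
f = 8204/28689 = 0.28596326; Var(ȳ) = 0.71403674·116/8204 = 0.010096083.
Var(Ŷ) = 28689² · 0.010096083 = 8.3096692 × 10^6.

8.310 × 10^6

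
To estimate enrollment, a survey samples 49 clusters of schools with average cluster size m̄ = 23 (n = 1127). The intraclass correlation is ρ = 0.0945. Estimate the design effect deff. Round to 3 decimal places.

3.079

deff = 1 + (23 − 1)·0.0945 = 1 + 2.079 = 3.079.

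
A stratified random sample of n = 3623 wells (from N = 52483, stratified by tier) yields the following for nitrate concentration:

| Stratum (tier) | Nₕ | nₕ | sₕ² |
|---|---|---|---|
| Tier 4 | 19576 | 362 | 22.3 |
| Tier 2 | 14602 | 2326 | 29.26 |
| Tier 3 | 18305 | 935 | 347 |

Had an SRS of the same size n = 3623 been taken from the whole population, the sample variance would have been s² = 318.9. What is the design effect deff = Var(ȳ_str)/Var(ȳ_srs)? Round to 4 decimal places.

0.6354

Var(ȳ_str) = Σ Wₕ²(1−fₕ)sₕ²/nₕ with Wₕ = Nₕ/52483:
  Tier 4: (19576/52483)²·(1−362/19576)·22.3/362 = 0.0084120284
  Tier 2: (14602/52483)²·(1−2326/14602)·29.26/2326 = 8.1864673 × 10^-4
  Tier 3: (18305/52483)²·(1−935/18305)·347/935 = 0.042840064
  → Var(ȳ_str) = 0.052070739.
Var(ȳ_srs) = (1 − 3623/52483)·318.9/3623 = 0.081944724.
deff = 0.052070739 / 0.081944724 = 0.6354.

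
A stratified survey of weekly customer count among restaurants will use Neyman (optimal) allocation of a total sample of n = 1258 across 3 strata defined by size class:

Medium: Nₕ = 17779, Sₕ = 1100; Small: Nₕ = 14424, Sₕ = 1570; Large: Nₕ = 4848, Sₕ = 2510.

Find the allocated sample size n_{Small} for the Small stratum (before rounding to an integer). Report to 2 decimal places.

Neyman allocation: nₕ = n·NₕSₕ / Σⱼ NⱼSⱼ.
Σ NⱼSⱼ = 17779·1100 + 14424·1570 + 4848·2510 = 5.437106 × 10^7.
n_{Small} = 1258·14424·1570 / (5.437106 × 10^7) = 523.96.

523.96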